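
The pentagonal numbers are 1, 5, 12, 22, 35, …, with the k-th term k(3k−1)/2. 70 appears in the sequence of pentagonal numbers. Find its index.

7

Set n(3n−1)/2 = 70, giving 3n² − n − 140 = 0.
The discriminant is 1 + 24·70 = 1681, and √1681 = 41.
So n = (1 + 41) / 6 = 42/6 = 7.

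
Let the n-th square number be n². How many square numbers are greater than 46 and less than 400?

The n-th square number is n².
Smallest index with value > 46: n = 7 (giving 49).
Largest index with value < 400: n = 19 (giving 361).
Indices 7 through 19: 13 terms.

13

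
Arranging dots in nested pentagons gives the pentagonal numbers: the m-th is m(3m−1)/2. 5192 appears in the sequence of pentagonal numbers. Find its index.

59

Set n(3n−1)/2 = 5192, giving 3n² − n − 10384 = 0.
The discriminant is 1 + 24·5192 = 124609, and √124609 = 353.
So n = (1 + 353) / 6 = 354/6 = 59.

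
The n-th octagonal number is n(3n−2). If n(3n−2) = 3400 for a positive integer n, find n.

Set n(3n−2) = 3400, giving 3n² − 2n − 3400 = 0.
So n = (2 + 202) / 6 = 204/6 = 34.
Check: 34·(3·34 − 2) = 3400. ✓

34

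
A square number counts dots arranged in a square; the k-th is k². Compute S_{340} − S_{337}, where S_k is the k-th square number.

2031

340² = 115600 and 337² = 113569.
Difference: 115600 − 113569 = 2031.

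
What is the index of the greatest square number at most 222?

14

Solve n² ≤ 222 for integer n.
n = 14 gives 196 ≤ 222, while n = 15 gives 225 > 222; so the answer is index 14.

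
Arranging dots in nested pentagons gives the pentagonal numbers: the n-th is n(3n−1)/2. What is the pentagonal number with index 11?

The 11th pentagonal number is n(3n−1)/2 with n = 11.
11·(3·11 − 1)/2 = 11·32/2 = 11·16 = 176.

176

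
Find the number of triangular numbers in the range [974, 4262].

48

The n-th triangular number is n(n+1)/2.
Smallest index with value ≥ 974: n = 44 (giving 990).
Largest index with value ≤ 4262: n = 91 (giving 4186).
Indices 44 through 91: 48 terms.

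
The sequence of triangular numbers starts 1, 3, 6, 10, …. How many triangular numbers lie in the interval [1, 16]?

5

The n-th triangular number is n(n+1)/2.
Smallest index with value ≥ 1: n = 1 (giving 1).
Largest index with value ≤ 16: n = 5 (giving 15).
Indices 1 through 5: 5 terms.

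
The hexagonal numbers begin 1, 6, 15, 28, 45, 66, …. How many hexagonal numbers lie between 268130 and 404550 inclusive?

84

The n-th hexagonal number is n(2n−1).
Smallest index with value ≥ 268130: n = 367 (giving 269011).
Largest index with value ≤ 404550: n = 450 (giving 404550).
Indices 367 through 450: 84 terms.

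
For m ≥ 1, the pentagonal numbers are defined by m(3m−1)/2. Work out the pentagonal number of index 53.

The 53rd pentagonal number is n(3n−1)/2 with n = 53.
53·(3·53 − 1)/2 = 53·158/2 = 53·79 = 4187.

4187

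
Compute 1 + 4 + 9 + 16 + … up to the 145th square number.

Σ_{i=1}^{145} i² = 145·146·291/6 = 1026745.

1026745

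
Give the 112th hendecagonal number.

56056

112·(9·112 − 7)/2 = 112·1001/2 = 56056.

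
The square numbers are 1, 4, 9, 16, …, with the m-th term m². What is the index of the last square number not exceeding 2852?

53

Solve n² ≤ 2852 for integer n.
n = 53 gives 2809 ≤ 2852, while n = 54 gives 2916 > 2852; so the answer is index 53.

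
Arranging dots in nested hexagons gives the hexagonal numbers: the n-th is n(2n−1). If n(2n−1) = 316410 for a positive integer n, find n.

398

Set n(2n−1) = 316410, giving 2n² − n − 316410 = 0.
So n = (1 + 1591) / 4 = 1592/4 = 398.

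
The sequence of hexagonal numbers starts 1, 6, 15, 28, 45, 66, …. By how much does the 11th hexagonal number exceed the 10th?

41

Consecutive hexagonal numbers differ by 4n − 3: here 4·11 − 3 = 41.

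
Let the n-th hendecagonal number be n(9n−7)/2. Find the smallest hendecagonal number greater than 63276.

Solve n(9n−7)/2 > 63276 for integer n.
The largest n with value ≤ 63276 is 118 (since 62245 ≤ 63276 < 63308), so the first above is n = 119, value 63308.

63308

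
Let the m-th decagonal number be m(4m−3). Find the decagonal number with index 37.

37·(4·37 − 3) = 37·145 = 5365.

5365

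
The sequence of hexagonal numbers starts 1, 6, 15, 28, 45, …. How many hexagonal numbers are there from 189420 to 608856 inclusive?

245

The n-th hexagonal number is n(2n−1).
Smallest index with value ≥ 189420: n = 308 (giving 189420).
Largest index with value ≤ 608856: n = 552 (giving 608856).
Indices 308 through 552: 245 terms.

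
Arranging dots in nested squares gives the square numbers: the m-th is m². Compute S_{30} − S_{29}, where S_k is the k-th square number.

n² − (n−1)² = 2n − 1, so 30² − 29² = 2·30 − 1 = 59.

59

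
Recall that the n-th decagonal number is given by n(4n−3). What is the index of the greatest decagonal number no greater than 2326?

24

Solve n(4n−3) ≤ 2326 for integer n.
n = 24 gives 2232 ≤ 2326, while n = 25 gives 2425 > 2326; so the answer is index 24.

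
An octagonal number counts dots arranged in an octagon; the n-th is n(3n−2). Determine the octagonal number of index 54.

8640

54·(3·54 − 2) = 54·160 = 8640.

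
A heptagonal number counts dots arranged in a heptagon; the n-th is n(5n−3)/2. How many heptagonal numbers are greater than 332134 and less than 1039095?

The n-th heptagonal number is n(5n−3)/2.
Smallest index with value > 332134: n = 365 (giving 332515).
Largest index with value < 1039095: n = 644 (giving 1035874).
Indices 365 through 644: 280 terms.

280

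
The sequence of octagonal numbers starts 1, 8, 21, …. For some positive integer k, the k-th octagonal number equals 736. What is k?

16

Set n(3n−2) = 736, giving 3n² − 2n − 736 = 0.
So n = (2 + 94) / 6 = 96/6 = 16.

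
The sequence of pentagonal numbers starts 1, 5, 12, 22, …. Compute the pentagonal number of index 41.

41·(3·41 − 1)/2 = 41·122/2 = 41·61 = 2501.

2501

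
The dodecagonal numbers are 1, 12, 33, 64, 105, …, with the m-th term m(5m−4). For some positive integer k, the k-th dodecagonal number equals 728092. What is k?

Set n(5n−4) = 728092, giving 5n² − 4n − 728092 = 0.
The discriminant is 16 + 20·728092 = 14561856, and √14561856 = 3816.
So n = (4 + 3816) / 10 = 3820/10 = 382.
Check: 382·(5·382 − 4) = 728092. ✓

382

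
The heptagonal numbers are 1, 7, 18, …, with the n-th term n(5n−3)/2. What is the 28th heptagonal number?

28·(5·28 − 3)/2 = 28·137/2 = 1918.

1918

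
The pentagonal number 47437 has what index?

178

Set n(3n−1)/2 = 47437, giving 3n² − n − 94874 = 0.
The discriminant is 1 + 24·47437 = 1138489, and √1138489 = 1067.
So n = (1 + 1067) / 6 = 1068/6 = 178.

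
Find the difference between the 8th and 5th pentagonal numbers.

8·(3·8 − 1)/2 = 92 and 5·(3·5 − 1)/2 = 35.
Difference: 92 − 35 = 57.

57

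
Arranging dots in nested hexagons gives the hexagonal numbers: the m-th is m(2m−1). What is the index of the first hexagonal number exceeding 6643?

Solve n(2n−1) > 6643 for integer n.
The largest n with value ≤ 6643 is 57 (since 6441 ≤ 6643 < 6670), so the first above is n = 58, value 6670.

58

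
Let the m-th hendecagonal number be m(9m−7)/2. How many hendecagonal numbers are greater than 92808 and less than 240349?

The n-th hendecagonal number is n(9n−7)/2.
Smallest index with value > 92808: n = 145 (giving 94105).
Largest index with value < 240349: n = 231 (giving 239316).
Indices 145 through 231: 87 terms.

87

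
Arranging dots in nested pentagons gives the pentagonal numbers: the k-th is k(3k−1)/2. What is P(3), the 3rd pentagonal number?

12

The 3rd pentagonal number is n(3n−1)/2 with n = 3.
3·(3·3 − 1)/2 = 3·8/2 = 3·4 = 12.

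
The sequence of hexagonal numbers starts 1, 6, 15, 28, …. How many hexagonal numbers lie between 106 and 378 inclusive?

7

The n-th hexagonal number is n(2n−1).
Smallest index with value ≥ 106: n = 8 (giving 120).
Largest index with value ≤ 378: n = 14 (giving 378).
Indices 8 through 14: 7 terms.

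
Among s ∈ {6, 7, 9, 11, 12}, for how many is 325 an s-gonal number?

2

s = 6: P(6, 13) = 325. ✓
s = 7: P(7, 11) = 286 and P(7, 12) = 342; 325 is not s-gonal.
s = 9: P(9, 10) = 325. ✓
s = 11: P(11, 8) = 260 and P(11, 9) = 333; 325 is not s-gonal.
s = 12: P(12, 8) = 288 and P(12, 9) = 369; 325 is not s-gonal.
Hits: s ∈ {6, 9} → 2.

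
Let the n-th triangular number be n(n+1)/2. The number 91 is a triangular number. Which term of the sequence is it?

13

Set n(n+1)/2 = 91, giving n² + n − 182 = 0.
The discriminant is 1 + 8·91 = 729, and √729 = 27.
So n = (-1 + 27) / 2 = 26/2 = 13.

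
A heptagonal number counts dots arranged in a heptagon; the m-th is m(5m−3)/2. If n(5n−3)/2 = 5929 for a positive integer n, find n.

Set n(5n−3)/2 = 5929, giving 5n² − 3n − 11858 = 0.
So n = (3 + 487) / 10 = 490/10 = 49.
Check: 49·(5·49 − 3)/2 = 5929. ✓

49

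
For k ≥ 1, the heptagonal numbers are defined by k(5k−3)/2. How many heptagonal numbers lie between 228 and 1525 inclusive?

The n-th heptagonal number is n(5n−3)/2.
Smallest index with value ≥ 228: n = 10 (giving 235).
Largest index with value ≤ 1525: n = 25 (giving 1525).
Indices 10 through 25: 16 terms.

16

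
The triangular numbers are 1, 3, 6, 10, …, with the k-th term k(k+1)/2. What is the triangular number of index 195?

195·196/2 = 38220/2 = 19110.

19110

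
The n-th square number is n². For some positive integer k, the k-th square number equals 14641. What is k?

121

We need n² = 14641, so n = √14641 = 121.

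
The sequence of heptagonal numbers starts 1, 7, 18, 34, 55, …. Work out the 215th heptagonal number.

115240

215·(5·215 − 3)/2 = 215·1072/2 = 215·536 = 115240.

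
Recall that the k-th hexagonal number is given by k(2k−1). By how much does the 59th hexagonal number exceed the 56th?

687

59·(2·59 − 1) = 6903 and 56·(2·56 − 1) = 6216.
Difference: 6903 − 6216 = 687.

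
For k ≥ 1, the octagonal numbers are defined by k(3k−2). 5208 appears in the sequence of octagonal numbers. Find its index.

Set n(3n−2) = 5208, giving 3n² − 2n − 5208 = 0.
The discriminant is 4 + 12·5208 = 62500, and √62500 = 250.
So n = (2 + 250) / 6 = 252/6 = 42.

42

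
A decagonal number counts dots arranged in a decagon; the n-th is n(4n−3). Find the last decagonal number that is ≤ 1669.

Solve n(4n−3) ≤ 1669 for integer n.
n = 20 gives 1540 ≤ 1669, while n = 21 gives 1701 > 1669; so the answer is 1540.

1540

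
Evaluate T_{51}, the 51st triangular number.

51·52/2 = 2652/2 = 1326.

1326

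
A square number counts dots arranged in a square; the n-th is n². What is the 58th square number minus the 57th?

115

n² − (n−1)² = 2n − 1, so 58² − 57² = 2·58 − 1 = 115.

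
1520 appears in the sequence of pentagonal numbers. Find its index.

Set n(3n−1)/2 = 1520, giving 3n² − n − 3040 = 0.
So n = (1 + 191) / 6 = 192/6 = 32.
Check: 32·(3·32 − 1)/2 = 1520. ✓

32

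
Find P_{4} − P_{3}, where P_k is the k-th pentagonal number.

Consecutive pentagonal numbers differ by 3n − 2: here 3·4 − 2 = 10.

10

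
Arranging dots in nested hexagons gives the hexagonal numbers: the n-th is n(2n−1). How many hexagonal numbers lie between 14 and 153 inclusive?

7

The n-th hexagonal number is n(2n−1).
Smallest index with value ≥ 14: n = 3 (giving 15).
Largest index with value ≤ 153: n = 9 (giving 153).
Indices 3 through 9: 7 terms.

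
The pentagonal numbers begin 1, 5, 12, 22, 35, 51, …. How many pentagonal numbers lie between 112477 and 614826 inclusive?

The n-th pentagonal number is n(3n−1)/2.
Smallest index with value ≥ 112477: n = 274 (giving 112477).
Largest index with value ≤ 614826: n = 640 (giving 614080).
Indices 274 through 640: 367 terms.

367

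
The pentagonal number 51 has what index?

6

Set n(3n−1)/2 = 51, giving 3n² − n − 102 = 0.
The discriminant is 1 + 24·51 = 1225, and √1225 = 35.
So n = (1 + 35) / 6 = 36/6 = 6.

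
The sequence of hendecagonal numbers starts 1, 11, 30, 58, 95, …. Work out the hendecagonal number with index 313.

The 313th hendecagonal number is n(9n−7)/2 with n = 313.
313·(9·313 − 7)/2 = 313·2810/2 = 313·1405 = 439765.

439765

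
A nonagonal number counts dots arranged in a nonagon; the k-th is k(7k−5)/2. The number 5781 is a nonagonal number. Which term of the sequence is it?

Set n(7n−5)/2 = 5781, giving 7n² − 5n − 11562 = 0.
The discriminant is 25 + 56·5781 = 323761, and √323761 = 569.
So n = (5 + 569) / 14 = 574/14 = 41.

41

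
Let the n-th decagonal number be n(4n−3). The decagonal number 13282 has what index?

58

Set n(4n−3) = 13282, giving 4n² − 3n − 13282 = 0.
The discriminant is 9 + 16·13282 = 212521, and √212521 = 461.
So n = (3 + 461) / 8 = 464/8 = 58.
Check: 58·(4·58 − 3) = 13282. ✓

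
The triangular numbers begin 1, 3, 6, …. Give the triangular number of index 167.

167·168/2 = 28056/2 = 14028.

14028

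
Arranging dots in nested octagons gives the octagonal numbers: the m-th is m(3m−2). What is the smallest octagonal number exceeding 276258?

276640

Solve n(3n−2) > 276258 for integer n.
The largest n with value ≤ 276258 is 303 (since 274821 ≤ 276258 < 276640), so the first above is n = 304, value 276640.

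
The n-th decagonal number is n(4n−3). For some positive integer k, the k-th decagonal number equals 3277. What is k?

Set n(4n−3) = 3277, giving 4n² − 3n − 3277 = 0.
The discriminant is 9 + 16·3277 = 52441, and √52441 = 229.
So n = (3 + 229) / 8 = 232/8 = 29.

29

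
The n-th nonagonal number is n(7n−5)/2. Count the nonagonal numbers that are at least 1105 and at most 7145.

The n-th nonagonal number is n(7n−5)/2.
Smallest index with value ≥ 1105: n = 19 (giving 1216).
Largest index with value ≤ 7145: n = 45 (giving 6975).
Indices 19 through 45: 27 terms.

27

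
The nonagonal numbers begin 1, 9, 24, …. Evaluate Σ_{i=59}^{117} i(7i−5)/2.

Σ i(7i−5)/2 = (7Σi² − 5Σi) / 2 over i = 59..117.
Σi = 6903 − 1711 = 5192 and Σi² = 540735 − 66729 = 474006.
(7·474006 − 5·5192) / 2 = 3292082/2 = 1646041.

1646041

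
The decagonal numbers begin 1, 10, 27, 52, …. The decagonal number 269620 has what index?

Set n(4n−3) = 269620, giving 4n² − 3n − 269620 = 0.
So n = (3 + 2077) / 8 = 2080/8 = 260.

260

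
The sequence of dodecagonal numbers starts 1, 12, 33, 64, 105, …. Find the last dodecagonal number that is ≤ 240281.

Solve n(5n−4) ≤ 240281 for integer n.
n = 219 gives 238929 ≤ 240281, while n = 220 gives 241120 > 240281; so the answer is 238929.

238929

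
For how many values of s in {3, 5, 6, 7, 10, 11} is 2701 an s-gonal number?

2

s = 3: P(3, 73) = 2701. ✓
s = 5: P(5, 42) = 2625 and P(5, 43) = 2752; 2701 is not s-gonal.
s = 6: P(6, 37) = 2701. ✓
s = 7: P(7, 33) = 2673 and P(7, 34) = 2839; 2701 is not s-gonal.
s = 10: P(10, 26) = 2626 and P(10, 27) = 2835; 2701 is not s-gonal.
s = 11: P(11, 24) = 2508 and P(11, 25) = 2725; 2701 is not s-gonal.
Hits: s ∈ {3, 6} → 2.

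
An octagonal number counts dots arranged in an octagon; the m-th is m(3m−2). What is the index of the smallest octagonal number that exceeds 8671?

55

Solve n(3n−2) > 8671 for integer n.
The largest n with value ≤ 8671 is 54 (since 8640 ≤ 8671 < 8965), so the first above is n = 55, value 8965.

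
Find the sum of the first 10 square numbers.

385

Σ_{i=1}^{10} i² = 10·11·21/6 = 385.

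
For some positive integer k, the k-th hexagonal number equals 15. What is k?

3

Set n(2n−1) = 15, giving 2n² − n − 15 = 0.
So n = (1 + 11) / 4 = 12/4 = 3.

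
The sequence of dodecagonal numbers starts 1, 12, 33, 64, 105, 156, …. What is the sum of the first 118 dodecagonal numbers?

2745211

Σ i(5i−4) = 5Σi² − 4Σi over i = 1..118.
Σi = 7021 and Σi² = 554659.
5·554659 − 4·7021 = 2745211.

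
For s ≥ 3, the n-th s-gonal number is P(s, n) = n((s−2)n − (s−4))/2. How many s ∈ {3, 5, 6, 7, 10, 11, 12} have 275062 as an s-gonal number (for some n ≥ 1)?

1

s = 3: P(3, 741) = 274911 and P(3, 742) = 275653; 275062 is not s-gonal.
s = 5: P(5, 428) = 274562 and P(5, 429) = 275847; 275062 is not s-gonal.
s = 6: P(6, 371) = 274911 and P(6, 372) = 276396; 275062 is not s-gonal.
s = 7: P(7, 332) = 275062. ✓
s = 10: P(10, 262) = 273790 and P(10, 263) = 275887; 275062 is not s-gonal.
s = 11: P(11, 247) = 273676 and P(11, 248) = 275900; 275062 is not s-gonal.
s = 12: P(12, 234) = 272844 and P(12, 235) = 275185; 275062 is not s-gonal.
Hits: s ∈ {7} → 1.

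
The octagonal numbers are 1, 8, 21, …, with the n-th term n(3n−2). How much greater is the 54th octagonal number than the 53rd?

319

Consecutive octagonal numbers differ by 6n − 5: here 6·54 − 5 = 319.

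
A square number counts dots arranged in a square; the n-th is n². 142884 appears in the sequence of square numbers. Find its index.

378

We need n² = 142884, so n = √142884 = 378.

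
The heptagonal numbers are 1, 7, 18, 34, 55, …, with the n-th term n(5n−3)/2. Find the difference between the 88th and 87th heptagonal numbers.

436

Consecutive heptagonal numbers differ by 5n − 4: here 5·88 − 4 = 436.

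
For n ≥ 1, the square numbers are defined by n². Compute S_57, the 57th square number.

3249

57² = 3249.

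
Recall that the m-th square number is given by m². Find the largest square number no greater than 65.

64

Solve n² ≤ 65 for integer n.
n = 8 gives 64 ≤ 65, while n = 9 gives 81 > 65; so the answer is 64.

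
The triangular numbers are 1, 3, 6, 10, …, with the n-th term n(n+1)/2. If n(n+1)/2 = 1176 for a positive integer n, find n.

Set n(n+1)/2 = 1176, giving n² + n − 2352 = 0.
The discriminant is 1 + 8·1176 = 9409, and √9409 = 97.
So n = (-1 + 97) / 2 = 96/2 = 48.

48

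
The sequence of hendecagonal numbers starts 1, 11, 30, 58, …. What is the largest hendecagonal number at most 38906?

38595

Solve n(9n−7)/2 ≤ 38906 for integer n.
n = 93 gives 38595 ≤ 38906, while n = 94 gives 39433 > 38906; so the answer is 38595.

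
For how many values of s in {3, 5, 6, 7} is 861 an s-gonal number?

2

s = 3: P(3, 41) = 861. ✓
s = 5: P(5, 24) = 852 and P(5, 25) = 925; 861 is not s-gonal.
s = 6: P(6, 21) = 861. ✓
s = 7: P(7, 18) = 783 and P(7, 19) = 874; 861 is not s-gonal.
Hits: s ∈ {3, 6} → 2.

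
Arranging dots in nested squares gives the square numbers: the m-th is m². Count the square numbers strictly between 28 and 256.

The n-th square number is n².
Smallest index with value > 28: n = 6 (giving 36).
Largest index with value < 256: n = 15 (giving 225).
Indices 6 through 15: 10 terms.

10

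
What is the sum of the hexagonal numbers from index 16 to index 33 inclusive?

22137

Σ i(2i−1) = 2Σi² − Σi over i = 16..33.
Σi = 561 − 120 = 441 and Σi² = 12529 − 1240 = 11289.
2·11289 − 1·441 = 22137.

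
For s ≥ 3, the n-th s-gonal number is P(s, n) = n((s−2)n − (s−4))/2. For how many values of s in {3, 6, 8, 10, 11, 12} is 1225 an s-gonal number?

s = 3: P(3, 49) = 1225. ✓
s = 6: P(6, 25) = 1225. ✓
s = 8: P(8, 20) = 1160 and P(8, 21) = 1281; 1225 is not s-gonal.
s = 10: P(10, 17) = 1105 and P(10, 18) = 1242; 1225 is not s-gonal.
s = 11: P(11, 16) = 1096 and P(11, 17) = 1241; 1225 is not s-gonal.
s = 12: P(12, 16) = 1216 and P(12, 17) = 1377; 1225 is not s-gonal.
Hits: s ∈ {3, 6} → 2.

2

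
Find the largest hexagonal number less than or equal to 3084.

3003

Solve n(2n−1) ≤ 3084 for integer n.
n = 39 gives 3003 ≤ 3084, while n = 40 gives 3160 > 3084; so the answer is 3003.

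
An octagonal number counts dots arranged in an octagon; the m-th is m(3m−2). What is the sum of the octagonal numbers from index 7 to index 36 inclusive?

Σ i(3i−2) = 3Σi² − 2Σi over i = 7..36.
Σi = 666 − 21 = 645 and Σi² = 16206 − 91 = 16115.
3·16115 − 2·645 = 47055.

47055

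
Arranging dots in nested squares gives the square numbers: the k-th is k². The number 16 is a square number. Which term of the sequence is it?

4

We need n² = 16, so n = √16 = 4.
Check: 4² = 16. ✓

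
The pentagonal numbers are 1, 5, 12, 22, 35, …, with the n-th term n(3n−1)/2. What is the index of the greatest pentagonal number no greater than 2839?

Solve n(3n−1)/2 ≤ 2839 for integer n.
n = 43 gives 2752 ≤ 2839, while n = 44 gives 2882 > 2839; so the answer is index 43.

43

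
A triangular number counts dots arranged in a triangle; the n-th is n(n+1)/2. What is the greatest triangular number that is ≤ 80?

Solve n(n+1)/2 ≤ 80 for integer n.
n = 12 gives 78 ≤ 80, while n = 13 gives 91 > 80; so the answer is 78.

78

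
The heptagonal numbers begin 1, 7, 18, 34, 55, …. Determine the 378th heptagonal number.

The 378th heptagonal number is n(5n−3)/2 with n = 378.
378·(5·378 − 3)/2 = 378·1887/2 = 356643.

356643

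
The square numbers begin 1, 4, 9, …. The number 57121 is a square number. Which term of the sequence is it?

239

We need n² = 57121, so n = √57121 = 239.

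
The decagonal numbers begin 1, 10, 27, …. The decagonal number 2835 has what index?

27

Set n(4n−3) = 2835, giving 4n² − 3n − 2835 = 0.
The discriminant is 9 + 16·2835 = 45369, and √45369 = 213.
So n = (3 + 213) / 8 = 216/8 = 27.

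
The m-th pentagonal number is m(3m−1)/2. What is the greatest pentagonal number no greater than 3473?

Solve n(3n−1)/2 ≤ 3473 for integer n.
n = 48 gives 3432 ≤ 3473, while n = 49 gives 3577 > 3473; so the answer is 3432.

3432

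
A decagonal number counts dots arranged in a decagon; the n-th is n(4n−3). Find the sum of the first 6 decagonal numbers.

Σ i(4i−3) = 4Σi² − 3Σi over i = 1..6.
Σi = 21 and Σi² = 91.
4·91 − 3·21 = 301.

301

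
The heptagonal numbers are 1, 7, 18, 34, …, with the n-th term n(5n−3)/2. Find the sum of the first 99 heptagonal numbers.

813450

Σ i(5i−3)/2 = (5Σi² − 3Σi) / 2 over i = 1..99.
Σi = 4950 and Σi² = 328350.
(5·328350 − 3·4950) / 2 = 1626900/2 = 813450.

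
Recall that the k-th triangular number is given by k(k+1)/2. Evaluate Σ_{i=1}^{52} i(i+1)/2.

Σ i(i+1)/2 = (Σi² + Σi) / 2 over i = 1..52.
Σi = 1378 and Σi² = 48230.
(1·48230 + 1·1378) / 2 = 49608/2 = 24804.

24804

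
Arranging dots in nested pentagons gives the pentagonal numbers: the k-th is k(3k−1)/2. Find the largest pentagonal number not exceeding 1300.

Solve n(3n−1)/2 ≤ 1300 for integer n.
n = 29 gives 1247 ≤ 1300, while n = 30 gives 1335 > 1300; so the answer is 1247.

1247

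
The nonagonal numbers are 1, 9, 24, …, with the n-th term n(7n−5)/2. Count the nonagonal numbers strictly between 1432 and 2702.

The n-th nonagonal number is n(7n−5)/2.
Smallest index with value > 1432: n = 21 (giving 1491).
Largest index with value < 2702: n = 28 (giving 2674).
Indices 21 through 28: 8 terms.

8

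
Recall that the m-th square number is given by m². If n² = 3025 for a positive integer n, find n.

55

We need n² = 3025, so n = √3025 = 55.
Check: 55² = 3025. ✓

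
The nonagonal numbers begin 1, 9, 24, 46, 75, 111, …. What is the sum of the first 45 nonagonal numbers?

107295

Σ i(7i−5)/2 = (7Σi² − 5Σi) / 2 over i = 1..45.
Σi = 1035 and Σi² = 31395.
(7·31395 − 5·1035) / 2 = 214590/2 = 107295.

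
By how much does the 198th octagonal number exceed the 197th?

Consecutive octagonal numbers differ by 6n − 5: here 6·198 − 5 = 1183.

1183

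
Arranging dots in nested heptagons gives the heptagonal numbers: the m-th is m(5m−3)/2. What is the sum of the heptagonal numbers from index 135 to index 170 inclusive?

2094540

Σ i(5i−3)/2 = (5Σi² − 3Σi) / 2 over i = 135..170.
Σi = 14535 − 9045 = 5490 and Σi² = 1652145 − 811035 = 841110.
(5·841110 − 3·5490) / 2 = 4189080/2 = 2094540.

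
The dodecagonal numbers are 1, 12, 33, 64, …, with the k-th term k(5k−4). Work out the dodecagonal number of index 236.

277536

The 236th dodecagonal number is n(5n−4) with n = 236.
236·(5·236 − 4) = 236·1176 = 277536.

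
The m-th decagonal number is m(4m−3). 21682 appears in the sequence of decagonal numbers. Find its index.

Set n(4n−3) = 21682, giving 4n² − 3n − 21682 = 0.
So n = (3 + 589) / 8 = 592/8 = 74.
Check: 74·(4·74 − 3) = 21682. ✓

74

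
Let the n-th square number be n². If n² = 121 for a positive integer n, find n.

We need n² = 121, so n = √121 = 11.
Check: 11² = 121. ✓

11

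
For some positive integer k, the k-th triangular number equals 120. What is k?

15

Set n(n+1)/2 = 120, giving n² + n − 240 = 0.
The discriminant is 1 + 8·120 = 961, and √961 = 31.
So n = (-1 + 31) / 2 = 30/2 = 15.
Check: 15·16/2 = 120. ✓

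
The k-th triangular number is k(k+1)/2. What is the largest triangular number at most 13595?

13530

Solve n(n+1)/2 ≤ 13595 for integer n.
n = 164 gives 13530 ≤ 13595, while n = 165 gives 13695 > 13595; so the answer is 13530.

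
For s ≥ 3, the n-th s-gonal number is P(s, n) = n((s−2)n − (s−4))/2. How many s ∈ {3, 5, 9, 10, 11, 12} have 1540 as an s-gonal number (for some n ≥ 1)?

2

s = 3: P(3, 55) = 1540. ✓
s = 5: P(5, 32) = 1520 and P(5, 33) = 1617; 1540 is not s-gonal.
s = 9: P(9, 21) = 1491 and P(9, 22) = 1639; 1540 is not s-gonal.
s = 10: P(10, 20) = 1540. ✓
s = 11: P(11, 18) = 1395 and P(11, 19) = 1558; 1540 is not s-gonal.
s = 12: P(12, 17) = 1377 and P(12, 18) = 1548; 1540 is not s-gonal.
Hits: s ∈ {3, 10} → 2.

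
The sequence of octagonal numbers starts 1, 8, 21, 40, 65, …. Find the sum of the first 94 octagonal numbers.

834955

Σ i(3i−2) = 3Σi² − 2Σi over i = 1..94.
Σi = 4465 and Σi² = 281295.
3·281295 − 2·4465 = 834955.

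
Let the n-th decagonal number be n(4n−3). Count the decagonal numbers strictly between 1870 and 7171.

The n-th decagonal number is n(4n−3).
Smallest index with value > 1870: n = 23 (giving 2047).
Largest index with value < 7171: n = 42 (giving 6930).
Indices 23 through 42: 20 terms.

20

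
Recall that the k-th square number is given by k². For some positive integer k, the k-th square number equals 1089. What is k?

33

We need n² = 1089, so n = √1089 = 33.
Check: 33² = 1089. ✓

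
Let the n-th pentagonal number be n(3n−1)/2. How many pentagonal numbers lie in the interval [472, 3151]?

29

The n-th pentagonal number is n(3n−1)/2.
Smallest index with value ≥ 472: n = 18 (giving 477).
Largest index with value ≤ 3151: n = 46 (giving 3151).
Indices 18 through 46: 29 terms.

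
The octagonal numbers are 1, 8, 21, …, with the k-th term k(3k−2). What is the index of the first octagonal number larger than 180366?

Solve n(3n−2) > 180366 for integer n.
The largest n with value ≤ 180366 is 245 (since 179585 ≤ 180366 < 181056), so the first above is n = 246, value 181056.

246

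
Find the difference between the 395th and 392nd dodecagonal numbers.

11793

395·(5·395 − 4) = 778545 and 392·(5·392 − 4) = 766752.
Difference: 778545 − 766752 = 11793.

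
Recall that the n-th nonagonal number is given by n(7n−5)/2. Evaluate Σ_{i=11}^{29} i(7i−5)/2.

Σ i(7i−5)/2 = (7Σi² − 5Σi) / 2 over i = 11..29.
Σi = 435 − 55 = 380 and Σi² = 8555 − 385 = 8170.
(7·8170 − 5·380) / 2 = 55290/2 = 27645.

27645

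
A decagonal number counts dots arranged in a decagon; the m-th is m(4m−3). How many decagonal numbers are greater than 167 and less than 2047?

The n-th decagonal number is n(4n−3).
Smallest index with value > 167: n = 7 (giving 175).
Largest index with value < 2047: n = 22 (giving 1870).
Indices 7 through 22: 16 terms.

16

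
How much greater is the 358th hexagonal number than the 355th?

358·(2·358 − 1) = 255970 and 355·(2·355 − 1) = 251695.
Difference: 255970 − 251695 = 4275.

4275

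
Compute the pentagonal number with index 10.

The 10th pentagonal number is n(3n−1)/2 with n = 10.
10·(3·10 − 1)/2 = 10·29/2 = 145.

145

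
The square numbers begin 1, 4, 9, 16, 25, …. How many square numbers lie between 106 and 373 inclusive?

9

The n-th square number is n².
Smallest index with value ≥ 106: n = 11 (giving 121).
Largest index with value ≤ 373: n = 19 (giving 361).
Indices 11 through 19: 9 terms.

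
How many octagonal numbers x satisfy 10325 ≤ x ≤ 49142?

70

The n-th octagonal number is n(3n−2).
Smallest index with value ≥ 10325: n = 59 (giving 10325).
Largest index with value ≤ 49142: n = 128 (giving 48896).
Indices 59 through 128: 70 terms.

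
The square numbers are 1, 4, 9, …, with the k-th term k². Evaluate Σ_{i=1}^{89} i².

238965

Σ_{i=1}^{89} i² = 89·90·179/6 = 238965.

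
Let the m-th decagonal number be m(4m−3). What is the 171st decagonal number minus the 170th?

1361

Consecutive decagonal numbers differ by 8n − 7: here 8·171 − 7 = 1361.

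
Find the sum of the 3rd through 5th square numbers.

50

Σ_{i=3}^{5} i² = 55 − 5 = 50.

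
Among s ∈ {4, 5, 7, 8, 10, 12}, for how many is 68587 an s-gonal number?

s = 4: P(4, 261) = 68121 and P(4, 262) = 68644; 68587 is not s-gonal.
s = 5: P(5, 214) = 68587. ✓
s = 7: P(7, 165) = 67815 and P(7, 166) = 68641; 68587 is not s-gonal.
s = 8: P(8, 151) = 68101 and P(8, 152) = 69008; 68587 is not s-gonal.
s = 10: P(10, 131) = 68251 and P(10, 132) = 69300; 68587 is not s-gonal.
s = 12: P(12, 117) = 67977 and P(12, 118) = 69148; 68587 is not s-gonal.
Hits: s ∈ {5} → 1.

1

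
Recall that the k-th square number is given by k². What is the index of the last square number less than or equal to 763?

Solve n² ≤ 763 for integer n.
n = 27 gives 729 ≤ 763, while n = 28 gives 784 > 763; so the answer is index 27.

27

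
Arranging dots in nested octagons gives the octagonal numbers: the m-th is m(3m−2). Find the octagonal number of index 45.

The 45th octagonal number is n(3n−2) with n = 45.
45·(3·45 − 2) = 45·133 = 5985.

5985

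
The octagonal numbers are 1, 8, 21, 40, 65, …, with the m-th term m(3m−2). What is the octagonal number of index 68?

13736

The 68th octagonal number is n(3n−2) with n = 68.
68·(3·68 − 2) = 68·202 = 13736.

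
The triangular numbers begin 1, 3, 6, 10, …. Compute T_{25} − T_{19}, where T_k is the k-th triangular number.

25·26/2 = 325 and 19·20/2 = 190.
Difference: 325 − 190 = 135.

135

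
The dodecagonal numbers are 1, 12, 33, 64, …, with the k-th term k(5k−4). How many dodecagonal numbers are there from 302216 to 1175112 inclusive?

The n-th dodecagonal number is n(5n−4).
Smallest index with value ≥ 302216: n = 247 (giving 304057).
Largest index with value ≤ 1175112: n = 485 (giving 1174185).
Indices 247 through 485: 239 terms.

239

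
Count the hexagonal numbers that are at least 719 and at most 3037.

The n-th hexagonal number is n(2n−1).
Smallest index with value ≥ 719: n = 20 (giving 780).
Largest index with value ≤ 3037: n = 39 (giving 3003).
Indices 20 through 39: 20 terms.

20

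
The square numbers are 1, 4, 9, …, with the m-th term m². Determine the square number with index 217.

The 217th square number is n² with n = 217.
217² = 47089.

47089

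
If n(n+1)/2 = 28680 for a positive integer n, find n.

Set n(n+1)/2 = 28680, giving n² + n − 57360 = 0.
The discriminant is 1 + 8·28680 = 229441, and √229441 = 479.
So n = (-1 + 479) / 2 = 478/2 = 239.

239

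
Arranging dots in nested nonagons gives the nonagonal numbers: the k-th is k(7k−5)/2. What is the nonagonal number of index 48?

7944

The 48th nonagonal number is n(7n−5)/2 with n = 48.
48·(7·48 − 5)/2 = 48·331/2 = 7944.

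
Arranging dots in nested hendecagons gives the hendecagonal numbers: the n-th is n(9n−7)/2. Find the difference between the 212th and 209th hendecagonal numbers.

212·(9·212 − 7)/2 = 201506 and 209·(9·209 − 7)/2 = 195833.
Difference: 201506 − 195833 = 5673.

5673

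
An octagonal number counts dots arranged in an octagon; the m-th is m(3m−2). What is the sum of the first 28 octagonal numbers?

22330

Σ i(3i−2) = 3Σi² − 2Σi over i = 1..28.
Σi = 406 and Σi² = 7714.
3·7714 − 2·406 = 22330.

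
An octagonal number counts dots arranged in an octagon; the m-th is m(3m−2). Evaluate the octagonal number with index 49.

49·(3·49 − 2) = 49·145 = 7105.

7105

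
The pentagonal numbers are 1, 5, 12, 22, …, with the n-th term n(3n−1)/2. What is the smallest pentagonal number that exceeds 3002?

3015

Solve n(3n−1)/2 > 3002 for integer n.
The largest n with value ≤ 3002 is 44 (since 2882 ≤ 3002 < 3015), so the first above is n = 45, value 3015.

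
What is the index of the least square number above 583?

25

Solve n² > 583 for integer n.
The largest n with value ≤ 583 is 24 (since 576 ≤ 583 < 625), so the first above is n = 25, value 625.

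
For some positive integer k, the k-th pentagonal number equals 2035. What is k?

37

Set n(3n−1)/2 = 2035, giving 3n² − n − 4070 = 0.
The discriminant is 1 + 24·2035 = 48841, and √48841 = 221.
So n = (1 + 221) / 6 = 222/6 = 37.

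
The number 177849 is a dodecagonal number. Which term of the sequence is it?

189

Set n(5n−4) = 177849, giving 5n² − 4n − 177849 = 0.
So n = (4 + 1886) / 10 = 1890/10 = 189.
Check: 189·(5·189 − 4) = 177849. ✓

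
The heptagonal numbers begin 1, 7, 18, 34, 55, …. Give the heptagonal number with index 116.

The 116th heptagonal number is n(5n−3)/2 with n = 116.
116·(5·116 − 3)/2 = 116·577/2 = 33466.

33466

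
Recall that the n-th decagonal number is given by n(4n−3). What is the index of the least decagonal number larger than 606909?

390

Solve n(4n−3) > 606909 for integer n.
The largest n with value ≤ 606909 is 389 (since 604117 ≤ 606909 < 607230), so the first above is n = 390, value 607230.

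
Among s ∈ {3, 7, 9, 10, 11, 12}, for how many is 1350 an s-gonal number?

1

s = 3: P(3, 51) = 1326 and P(3, 52) = 1378; 1350 is not s-gonal.
s = 7: P(7, 23) = 1288 and P(7, 24) = 1404; 1350 is not s-gonal.
s = 9: P(9, 20) = 1350. ✓
s = 10: P(10, 18) = 1242 and P(10, 19) = 1387; 1350 is not s-gonal.
s = 11: P(11, 17) = 1241 and P(11, 18) = 1395; 1350 is not s-gonal.
s = 12: P(12, 16) = 1216 and P(12, 17) = 1377; 1350 is not s-gonal.
Hits: s ∈ {9} → 1.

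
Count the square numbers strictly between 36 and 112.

The n-th square number is n².
Smallest index with value > 36: n = 7 (giving 49).
Largest index with value < 112: n = 10 (giving 100).
Indices 7 through 10: 4 terms.

4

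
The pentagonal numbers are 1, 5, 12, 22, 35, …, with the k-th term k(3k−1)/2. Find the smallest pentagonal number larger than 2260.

Solve n(3n−1)/2 > 2260 for integer n.
The largest n with value ≤ 2260 is 38 (since 2147 ≤ 2260 < 2262), so the first above is n = 39, value 2262.

2262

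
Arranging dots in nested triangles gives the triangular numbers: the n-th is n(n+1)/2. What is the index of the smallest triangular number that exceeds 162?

18

Solve n(n+1)/2 > 162 for integer n.
The largest n with value ≤ 162 is 17 (since 153 ≤ 162 < 171), so the first above is n = 18, value 171.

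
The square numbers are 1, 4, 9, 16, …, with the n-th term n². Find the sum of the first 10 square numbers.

385

Σ_{i=1}^{10} i² = 10·11·21/6 = 385.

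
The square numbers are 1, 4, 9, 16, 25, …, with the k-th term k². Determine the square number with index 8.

64

The 8th square number is n² with n = 8.
8² = 64.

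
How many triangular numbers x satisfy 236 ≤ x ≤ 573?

The n-th triangular number is n(n+1)/2.
Smallest index with value ≥ 236: n = 22 (giving 253).
Largest index with value ≤ 573: n = 33 (giving 561).
Indices 22 through 33: 12 terms.

12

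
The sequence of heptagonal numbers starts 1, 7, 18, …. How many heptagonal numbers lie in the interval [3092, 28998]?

73

The n-th heptagonal number is n(5n−3)/2.
Smallest index with value ≥ 3092: n = 36 (giving 3186).
Largest index with value ≤ 28998: n = 108 (giving 28998).
Indices 36 through 108: 73 terms.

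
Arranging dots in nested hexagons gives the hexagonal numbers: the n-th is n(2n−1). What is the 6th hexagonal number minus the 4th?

6·(2·6 − 1) = 66 and 4·(2·4 − 1) = 28.
Difference: 66 − 28 = 38.

38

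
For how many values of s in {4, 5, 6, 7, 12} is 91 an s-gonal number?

1

s = 4: P(4, 9) = 81 and P(4, 10) = 100; 91 is not s-gonal.
s = 5: P(5, 7) = 70 and P(5, 8) = 92; 91 is not s-gonal.
s = 6: P(6, 7) = 91. ✓
s = 7: P(7, 6) = 81 and P(7, 7) = 112; 91 is not s-gonal.
s = 12: P(12, 4) = 64 and P(12, 5) = 105; 91 is not s-gonal.
Hits: s ∈ {6} → 1.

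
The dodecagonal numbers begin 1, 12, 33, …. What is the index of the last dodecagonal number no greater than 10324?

45

Solve n(5n−4) ≤ 10324 for integer n.
n = 45 gives 9945 ≤ 10324, while n = 46 gives 10396 > 10324; so the answer is index 45.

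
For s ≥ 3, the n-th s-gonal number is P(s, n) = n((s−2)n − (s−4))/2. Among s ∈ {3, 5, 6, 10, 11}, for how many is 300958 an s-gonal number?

1

s = 3: P(3, 775) = 300700 and P(3, 776) = 301476; 300958 is not s-gonal.
s = 5: P(5, 448) = 300832 and P(5, 449) = 302177; 300958 is not s-gonal.
s = 6: P(6, 388) = 300700 and P(6, 389) = 302253; 300958 is not s-gonal.
s = 10: P(10, 274) = 299482 and P(10, 275) = 301675; 300958 is not s-gonal.
s = 11: P(11, 259) = 300958. ✓
Hits: s ∈ {11} → 1.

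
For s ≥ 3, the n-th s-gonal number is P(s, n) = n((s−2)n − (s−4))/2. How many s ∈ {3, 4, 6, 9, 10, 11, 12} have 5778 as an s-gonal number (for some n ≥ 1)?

2

s = 3: P(3, 107) = 5778. ✓
s = 4: P(4, 76) = 5776 and P(4, 77) = 5929; 5778 is not s-gonal.
s = 6: P(6, 54) = 5778. ✓
s = 9: P(9, 40) = 5500 and P(9, 41) = 5781; 5778 is not s-gonal.
s = 10: P(10, 38) = 5662 and P(10, 39) = 5967; 5778 is not s-gonal.
s = 11: P(11, 36) = 5706 and P(11, 37) = 6031; 5778 is not s-gonal.
s = 12: P(12, 34) = 5644 and P(12, 35) = 5985; 5778 is not s-gonal.
Hits: s ∈ {3, 6} → 2.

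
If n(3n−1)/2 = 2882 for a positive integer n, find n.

44

Set n(3n−1)/2 = 2882, giving 3n² − n − 5764 = 0.
The discriminant is 1 + 24·2882 = 69169, and √69169 = 263.
So n = (1 + 263) / 6 = 264/6 = 44.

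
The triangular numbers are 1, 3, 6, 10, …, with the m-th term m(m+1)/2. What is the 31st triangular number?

496

The 31st triangular number is n(n+1)/2 with n = 31.
31·32/2 = 992/2 = 496.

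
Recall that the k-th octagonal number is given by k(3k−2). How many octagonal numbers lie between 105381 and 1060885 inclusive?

The n-th octagonal number is n(3n−2).
Smallest index with value ≥ 105381: n = 188 (giving 105656).
Largest index with value ≤ 1060885: n = 595 (giving 1060885).
Indices 188 through 595: 408 terms.

408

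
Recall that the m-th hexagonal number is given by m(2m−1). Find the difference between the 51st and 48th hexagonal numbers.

591

51·(2·51 − 1) = 5151 and 48·(2·48 − 1) = 4560.
Difference: 5151 − 4560 = 591.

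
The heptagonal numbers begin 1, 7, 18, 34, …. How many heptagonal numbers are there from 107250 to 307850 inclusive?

144

The n-th heptagonal number is n(5n−3)/2.
Smallest index with value ≥ 107250: n = 208 (giving 107848).
Largest index with value ≤ 307850: n = 351 (giving 307476).
Indices 208 through 351: 144 terms.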